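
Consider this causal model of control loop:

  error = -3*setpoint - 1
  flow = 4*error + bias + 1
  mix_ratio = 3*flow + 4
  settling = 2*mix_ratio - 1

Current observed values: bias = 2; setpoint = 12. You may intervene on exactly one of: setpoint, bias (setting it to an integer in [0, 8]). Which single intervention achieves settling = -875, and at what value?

Intervening on setpoint: settling = -72*setpoint + 1. Reaching -875 requires setpoint = 73/6, not an integer.
Intervening on bias: with other inputs at their observed values, settling = 6*bias - 875. Solving for -875 gives bias = 0, within [0, 8].

set bias = 0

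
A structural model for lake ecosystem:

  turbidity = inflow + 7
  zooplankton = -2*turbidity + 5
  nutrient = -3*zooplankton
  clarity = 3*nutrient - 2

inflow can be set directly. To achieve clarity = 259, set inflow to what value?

Substituting into the zooplankton equation gives zooplankton = -2*inflow - 9.
This gives nutrient = 6*inflow + 27.
Substituting into the clarity equation gives clarity = 18*inflow + 79.
Solve 18*inflow + 79 = 259: inflow = (259 - 79) / 18 = 10.

inflow = 10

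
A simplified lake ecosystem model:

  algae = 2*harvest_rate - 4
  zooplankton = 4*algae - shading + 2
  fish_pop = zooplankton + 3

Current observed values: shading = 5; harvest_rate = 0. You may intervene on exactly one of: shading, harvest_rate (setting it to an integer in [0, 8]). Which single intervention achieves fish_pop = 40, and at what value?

set harvest_rate = 7

Intervening on shading: fish_pop = -shading - 11. Reaching 40 requires shading = -51, outside [0, 8].
Intervening on harvest_rate: with other inputs at their observed values, fish_pop = 8*harvest_rate - 16. Solving for 40 gives harvest_rate = 7, within [0, 8].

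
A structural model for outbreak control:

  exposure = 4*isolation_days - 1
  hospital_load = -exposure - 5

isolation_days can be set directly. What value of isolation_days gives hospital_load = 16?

Substituting into the hospital_load equation gives hospital_load = -4*isolation_days - 4.
Solve -4*isolation_days - 4 = 16: isolation_days = (16 + 4) / -4 = -5.

isolation_days = -5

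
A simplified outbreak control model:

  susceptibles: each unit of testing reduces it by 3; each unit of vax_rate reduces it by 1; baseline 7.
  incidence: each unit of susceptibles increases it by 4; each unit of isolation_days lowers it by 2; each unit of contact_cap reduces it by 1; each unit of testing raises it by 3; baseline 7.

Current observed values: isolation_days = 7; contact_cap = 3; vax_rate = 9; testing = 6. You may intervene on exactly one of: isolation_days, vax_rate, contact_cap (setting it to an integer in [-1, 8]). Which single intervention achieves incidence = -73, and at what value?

set contact_cap = 4

Intervening on isolation_days: incidence = -2*isolation_days - 58. Reaching -73 requires isolation_days = 15/2, not an integer.
Intervening on vax_rate: incidence = -4*vax_rate - 36. Reaching -73 requires vax_rate = 37/4, not an integer.
Intervening on contact_cap: with other inputs at their observed values, incidence = -contact_cap - 69. Solving for -73 gives contact_cap = 4, within [-1, 8].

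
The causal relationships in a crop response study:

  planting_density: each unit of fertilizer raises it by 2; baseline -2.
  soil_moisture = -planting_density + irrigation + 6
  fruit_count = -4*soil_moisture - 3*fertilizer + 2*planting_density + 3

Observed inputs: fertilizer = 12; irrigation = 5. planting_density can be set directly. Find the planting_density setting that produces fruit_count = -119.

Intervening on planting_density fixes its value directly, overriding its dependence on fertilizer.
Substituting into the soil_moisture equation gives soil_moisture = -planting_density + 11.
Substituting into the fruit_count equation gives fruit_count = 6*planting_density - 77.
Solve 6*planting_density - 77 = -119: planting_density = (-119 + 77) / 6 = -7.

planting_density = -7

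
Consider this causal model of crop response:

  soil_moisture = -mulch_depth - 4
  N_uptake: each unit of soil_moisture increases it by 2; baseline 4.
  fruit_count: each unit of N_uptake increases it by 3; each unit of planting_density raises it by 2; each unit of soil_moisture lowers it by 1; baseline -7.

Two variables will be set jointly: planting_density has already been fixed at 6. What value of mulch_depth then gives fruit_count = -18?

With planting_density held at 6:
Substituting into the N_uptake equation gives N_uptake = -2*mulch_depth - 4.
fruit_count becomes -5*mulch_depth - 3.
Solve -5*mulch_depth - 3 = -18: mulch_depth = (-18 + 3) / -5 = 3.

mulch_depth = 3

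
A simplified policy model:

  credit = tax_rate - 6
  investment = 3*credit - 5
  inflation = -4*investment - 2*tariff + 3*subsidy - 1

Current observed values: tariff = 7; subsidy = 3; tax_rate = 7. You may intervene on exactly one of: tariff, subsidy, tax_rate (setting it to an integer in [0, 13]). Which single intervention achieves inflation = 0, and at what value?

set tariff = 8

Intervening on tariff: with other inputs at their observed values, inflation = -2*tariff + 16. Solving for 0 gives tariff = 8, within [0, 13].
Intervening on subsidy: inflation = 3*subsidy - 7. Reaching 0 requires subsidy = 7/3, not an integer.
Intervening on tax_rate: inflation = -12*tax_rate + 86. Reaching 0 requires tax_rate = 43/6, not an integer.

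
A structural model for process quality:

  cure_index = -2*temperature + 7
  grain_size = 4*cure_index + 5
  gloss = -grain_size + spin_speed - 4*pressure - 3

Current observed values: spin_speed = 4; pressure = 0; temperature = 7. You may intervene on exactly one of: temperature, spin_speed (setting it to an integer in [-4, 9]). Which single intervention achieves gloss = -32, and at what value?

Intervening on temperature: with other inputs at their observed values, gloss = 8*temperature - 32. Solving for -32 gives temperature = 0, within [-4, 9].
Intervening on spin_speed: gloss = spin_speed + 20. Reaching -32 requires spin_speed = -52, outside [-4, 9].

set temperature = 0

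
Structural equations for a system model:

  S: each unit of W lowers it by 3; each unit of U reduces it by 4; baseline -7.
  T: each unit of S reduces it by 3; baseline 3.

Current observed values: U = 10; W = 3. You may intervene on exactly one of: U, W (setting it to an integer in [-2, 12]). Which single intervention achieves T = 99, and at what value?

Intervening on U: with other inputs at their observed values, T = 12*U + 51. Solving for 99 gives U = 4, within [-2, 12].
Intervening on W: T = 9*W + 144. Reaching 99 requires W = -5, outside [-2, 12].

set U = 4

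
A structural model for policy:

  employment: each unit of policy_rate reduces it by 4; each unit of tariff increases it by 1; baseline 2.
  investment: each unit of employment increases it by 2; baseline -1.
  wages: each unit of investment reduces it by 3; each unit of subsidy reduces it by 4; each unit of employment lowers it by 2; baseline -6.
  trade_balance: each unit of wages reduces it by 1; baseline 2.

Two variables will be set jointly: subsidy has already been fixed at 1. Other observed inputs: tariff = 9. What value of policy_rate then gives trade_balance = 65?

With subsidy held at 1:
Substituting into the employment equation gives employment = -4*policy_rate + 11.
Substituting into the investment equation gives investment = -8*policy_rate + 21.
wages becomes 32*policy_rate - 95.
This gives trade_balance = -32*policy_rate + 97.
Solve -32*policy_rate + 97 = 65: policy_rate = (65 - 97) / -32 = 1.

policy_rate = 1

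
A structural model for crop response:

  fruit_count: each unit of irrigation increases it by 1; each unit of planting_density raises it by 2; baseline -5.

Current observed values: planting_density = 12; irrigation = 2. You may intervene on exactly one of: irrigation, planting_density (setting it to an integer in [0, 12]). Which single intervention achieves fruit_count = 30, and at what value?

set irrigation = 11

Intervening on irrigation: with other inputs at their observed values, fruit_count = irrigation + 19. Solving for 30 gives irrigation = 11, within [0, 12].
Intervening on planting_density: fruit_count = 2*planting_density - 3. Reaching 30 requires planting_density = 33/2, not an integer.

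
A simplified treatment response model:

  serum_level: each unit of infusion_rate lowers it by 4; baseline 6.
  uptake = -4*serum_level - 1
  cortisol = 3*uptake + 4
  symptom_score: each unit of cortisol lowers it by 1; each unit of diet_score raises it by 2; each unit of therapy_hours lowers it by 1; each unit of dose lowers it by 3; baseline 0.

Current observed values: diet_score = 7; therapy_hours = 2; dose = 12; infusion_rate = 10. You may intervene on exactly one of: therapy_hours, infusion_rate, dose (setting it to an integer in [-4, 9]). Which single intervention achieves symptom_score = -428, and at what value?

Intervening on therapy_hours: with other inputs at their observed values, symptom_score = -therapy_hours - 431. Solving for -428 gives therapy_hours = -3, within [-4, 9].
Intervening on infusion_rate: symptom_score = -48*infusion_rate + 47. Reaching -428 requires infusion_rate = 475/48, not an integer.
Intervening on dose: symptom_score = -3*dose - 397. Reaching -428 requires dose = 31/3, not an integer.

set therapy_hours = -3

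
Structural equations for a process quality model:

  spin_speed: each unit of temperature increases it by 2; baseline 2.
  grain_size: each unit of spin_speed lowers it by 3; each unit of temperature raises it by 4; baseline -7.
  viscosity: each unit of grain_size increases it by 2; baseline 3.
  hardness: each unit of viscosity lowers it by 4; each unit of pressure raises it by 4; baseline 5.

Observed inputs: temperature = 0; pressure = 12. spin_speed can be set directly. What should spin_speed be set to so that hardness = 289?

Intervening on spin_speed fixes its value directly, overriding its dependence on temperature.
Substituting into the grain_size equation gives grain_size = -3*spin_speed - 7.
Substituting into the viscosity equation gives viscosity = -6*spin_speed - 11.
So hardness = 24*spin_speed + 97.
Solve 24*spin_speed + 97 = 289: spin_speed = (289 - 97) / 24 = 8.

spin_speed = 8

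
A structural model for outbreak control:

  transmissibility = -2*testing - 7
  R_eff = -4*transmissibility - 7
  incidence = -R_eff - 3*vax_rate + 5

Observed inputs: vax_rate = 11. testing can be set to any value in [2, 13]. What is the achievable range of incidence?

Substituting into the R_eff equation gives R_eff = 8*testing + 21.
This gives incidence = -8*testing - 49.
Linear in testing, so extremes are at the endpoints: testing = 2 gives incidence = -65; testing = 13 gives incidence = -153.

-153 to -65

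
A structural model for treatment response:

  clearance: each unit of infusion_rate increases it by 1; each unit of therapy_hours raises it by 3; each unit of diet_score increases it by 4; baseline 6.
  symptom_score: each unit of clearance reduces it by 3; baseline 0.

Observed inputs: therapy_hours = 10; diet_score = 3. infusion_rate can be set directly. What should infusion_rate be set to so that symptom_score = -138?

Substituting into the clearance equation gives clearance = infusion_rate + 48.
Substituting into the symptom_score equation gives symptom_score = -3*infusion_rate - 144.
Solve -3*infusion_rate - 144 = -138: infusion_rate = (-138 + 144) / -3 = -2.

infusion_rate = -2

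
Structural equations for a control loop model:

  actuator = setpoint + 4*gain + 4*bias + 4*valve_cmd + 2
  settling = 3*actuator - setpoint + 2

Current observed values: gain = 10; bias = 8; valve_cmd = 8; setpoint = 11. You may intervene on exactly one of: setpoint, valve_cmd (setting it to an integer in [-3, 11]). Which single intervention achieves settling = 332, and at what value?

set setpoint = 6

Intervening on setpoint: with other inputs at their observed values, settling = 2*setpoint + 320. Solving for 332 gives setpoint = 6, within [-3, 11].
Intervening on valve_cmd: settling = 12*valve_cmd + 246. Reaching 332 requires valve_cmd = 43/6, not an integer.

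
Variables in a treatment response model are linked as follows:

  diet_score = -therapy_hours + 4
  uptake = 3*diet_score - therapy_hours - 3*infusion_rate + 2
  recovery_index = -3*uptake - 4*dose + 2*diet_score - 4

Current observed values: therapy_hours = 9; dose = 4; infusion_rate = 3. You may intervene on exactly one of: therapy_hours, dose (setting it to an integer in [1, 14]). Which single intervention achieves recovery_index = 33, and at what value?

Intervening on therapy_hours: with other inputs at their observed values, recovery_index = 10*therapy_hours - 27. Solving for 33 gives therapy_hours = 6, within [1, 14].
Intervening on dose: recovery_index = -4*dose + 79. Reaching 33 requires dose = 23/2, not an integer.

set therapy_hours = 6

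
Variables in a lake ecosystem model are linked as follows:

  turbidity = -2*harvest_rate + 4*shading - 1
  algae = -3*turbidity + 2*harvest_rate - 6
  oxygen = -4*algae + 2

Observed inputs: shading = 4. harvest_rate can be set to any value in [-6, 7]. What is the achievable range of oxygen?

-18 to 398

Substituting into the turbidity equation gives turbidity = -2*harvest_rate + 15.
Substituting into the algae equation gives algae = 8*harvest_rate - 51.
So oxygen = -32*harvest_rate + 206.
Linear in harvest_rate, so extremes are at the endpoints: harvest_rate = -6 gives oxygen = 398; harvest_rate = 7 gives oxygen = -18.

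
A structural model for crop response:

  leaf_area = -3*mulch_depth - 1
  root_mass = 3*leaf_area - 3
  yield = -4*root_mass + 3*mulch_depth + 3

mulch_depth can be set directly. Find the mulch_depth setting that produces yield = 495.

mulch_depth = 12

Substituting into the root_mass equation gives root_mass = -9*mulch_depth - 6.
So yield = 39*mulch_depth + 27.
Solve 39*mulch_depth + 27 = 495: mulch_depth = (495 - 27) / 39 = 12.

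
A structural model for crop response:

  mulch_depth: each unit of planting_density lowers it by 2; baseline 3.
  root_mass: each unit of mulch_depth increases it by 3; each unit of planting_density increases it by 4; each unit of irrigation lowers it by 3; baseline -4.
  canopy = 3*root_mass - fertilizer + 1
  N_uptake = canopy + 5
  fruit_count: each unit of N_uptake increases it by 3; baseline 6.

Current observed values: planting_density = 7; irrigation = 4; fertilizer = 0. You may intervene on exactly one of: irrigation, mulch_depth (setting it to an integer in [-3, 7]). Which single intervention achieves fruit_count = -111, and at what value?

set irrigation = 2

Intervening on irrigation: with other inputs at their observed values, fruit_count = -27*irrigation - 57. Solving for -111 gives irrigation = 2, within [-3, 7].
Intervening on mulch_depth: fruit_count = 27*mulch_depth + 132. Reaching -111 requires mulch_depth = -9, outside [-3, 7].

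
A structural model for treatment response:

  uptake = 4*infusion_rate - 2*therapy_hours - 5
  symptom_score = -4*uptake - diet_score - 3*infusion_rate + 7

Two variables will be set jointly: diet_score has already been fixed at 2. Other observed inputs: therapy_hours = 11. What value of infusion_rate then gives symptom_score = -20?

With diet_score held at 2:
Substituting into the uptake equation gives uptake = 4*infusion_rate - 27.
This gives symptom_score = -19*infusion_rate + 113.
Solve -19*infusion_rate + 113 = -20: infusion_rate = (-20 - 113) / -19 = 7.

infusion_rate = 7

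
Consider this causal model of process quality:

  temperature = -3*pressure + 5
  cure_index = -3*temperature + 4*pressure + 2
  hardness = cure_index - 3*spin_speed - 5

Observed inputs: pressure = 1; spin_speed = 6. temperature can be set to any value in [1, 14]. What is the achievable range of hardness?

Intervening on temperature fixes its value directly, overriding its dependence on pressure.
Substituting into the cure_index equation gives cure_index = -3*temperature + 6.
This gives hardness = -3*temperature - 17.
Linear in temperature, so extremes are at the endpoints: temperature = 1 gives hardness = -20; temperature = 14 gives hardness = -59.

-59 to -20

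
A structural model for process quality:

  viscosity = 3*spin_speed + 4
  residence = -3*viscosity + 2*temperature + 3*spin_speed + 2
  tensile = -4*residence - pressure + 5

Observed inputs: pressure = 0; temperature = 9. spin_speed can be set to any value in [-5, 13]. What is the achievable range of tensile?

Substituting into the residence equation gives residence = -6*spin_speed + 8.
So tensile = 24*spin_speed - 27.
Linear in spin_speed, so extremes are at the endpoints: spin_speed = -5 gives tensile = -147; spin_speed = 13 gives tensile = 285.

-147 to 285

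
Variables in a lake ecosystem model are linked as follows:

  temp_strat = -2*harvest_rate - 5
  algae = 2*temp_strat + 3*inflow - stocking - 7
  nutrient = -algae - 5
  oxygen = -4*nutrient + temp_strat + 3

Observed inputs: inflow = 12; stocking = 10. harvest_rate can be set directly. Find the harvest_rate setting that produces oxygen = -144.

harvest_rate = 11

Substituting into the algae equation gives algae = -4*harvest_rate + 9.
This gives nutrient = 4*harvest_rate - 14.
Substituting into the oxygen equation gives oxygen = -18*harvest_rate + 54.
Solve -18*harvest_rate + 54 = -144: harvest_rate = (-144 - 54) / -18 = 11.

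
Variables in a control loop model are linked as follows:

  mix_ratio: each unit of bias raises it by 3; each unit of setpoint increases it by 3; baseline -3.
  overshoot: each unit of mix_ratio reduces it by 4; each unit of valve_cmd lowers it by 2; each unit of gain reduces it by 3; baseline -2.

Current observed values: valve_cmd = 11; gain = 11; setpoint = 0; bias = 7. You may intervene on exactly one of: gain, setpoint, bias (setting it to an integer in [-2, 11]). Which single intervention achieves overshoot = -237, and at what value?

set setpoint = 9

Intervening on gain: overshoot = -3*gain - 96. Reaching -237 requires gain = 47, outside [-2, 11].
Intervening on setpoint: with other inputs at their observed values, overshoot = -12*setpoint - 129. Solving for -237 gives setpoint = 9, within [-2, 11].
Intervening on bias: overshoot = -12*bias - 45. Reaching -237 requires bias = 16, outside [-2, 11].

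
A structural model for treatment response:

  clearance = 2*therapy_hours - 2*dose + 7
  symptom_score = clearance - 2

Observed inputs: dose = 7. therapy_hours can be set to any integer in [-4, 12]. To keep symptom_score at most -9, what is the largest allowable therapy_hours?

therapy_hours = 0

Substituting into the clearance equation gives clearance = 2*therapy_hours - 7.
Substituting into the symptom_score equation gives symptom_score = 2*therapy_hours - 9.
Require 2*therapy_hours - 9 ≤ -9, so therapy_hours ≤ 0.
The largest integer in [-4, 12] satisfying this is 0.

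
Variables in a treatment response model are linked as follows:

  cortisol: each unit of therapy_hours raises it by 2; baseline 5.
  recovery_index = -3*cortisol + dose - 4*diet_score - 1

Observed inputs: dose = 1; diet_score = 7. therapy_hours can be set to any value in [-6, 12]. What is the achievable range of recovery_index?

-115 to -7

Substituting into the recovery_index equation gives recovery_index = -6*therapy_hours - 43.
Linear in therapy_hours, so extremes are at the endpoints: therapy_hours = -6 gives recovery_index = -7; therapy_hours = 12 gives recovery_index = -115.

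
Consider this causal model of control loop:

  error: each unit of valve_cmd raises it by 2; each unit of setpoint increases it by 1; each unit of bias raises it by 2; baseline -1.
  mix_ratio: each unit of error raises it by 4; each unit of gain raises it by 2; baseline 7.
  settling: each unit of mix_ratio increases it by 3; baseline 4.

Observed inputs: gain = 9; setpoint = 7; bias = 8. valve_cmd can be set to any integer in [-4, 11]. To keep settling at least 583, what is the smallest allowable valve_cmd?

valve_cmd = 10

Substituting into the error equation gives error = 2*valve_cmd + 22.
This gives mix_ratio = 8*valve_cmd + 113.
Substituting into the settling equation gives settling = 24*valve_cmd + 343.
Require 24*valve_cmd + 343 ≥ 583, so valve_cmd ≥ 10.
The smallest integer in [-4, 11] satisfying this is 10.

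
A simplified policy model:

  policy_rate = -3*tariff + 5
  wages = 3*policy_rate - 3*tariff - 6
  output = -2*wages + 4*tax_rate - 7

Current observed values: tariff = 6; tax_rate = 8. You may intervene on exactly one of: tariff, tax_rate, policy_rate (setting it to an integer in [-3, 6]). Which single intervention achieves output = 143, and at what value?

Intervening on tariff: output = 24*tariff + 7. Reaching 143 requires tariff = 17/3, not an integer.
Intervening on tax_rate: with other inputs at their observed values, output = 4*tax_rate + 119. Solving for 143 gives tax_rate = 6, within [-3, 6].
Intervening on policy_rate: output = -6*policy_rate + 73. Reaching 143 requires policy_rate = -35/3, not an integer.

set tax_rate = 6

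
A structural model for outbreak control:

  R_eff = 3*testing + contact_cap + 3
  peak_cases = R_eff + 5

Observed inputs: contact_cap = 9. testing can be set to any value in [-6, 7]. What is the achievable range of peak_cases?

Substituting into the R_eff equation gives R_eff = 3*testing + 12.
This gives peak_cases = 3*testing + 17.
Linear in testing, so extremes are at the endpoints: testing = -6 gives peak_cases = -1; testing = 7 gives peak_cases = 38.

-1 to 38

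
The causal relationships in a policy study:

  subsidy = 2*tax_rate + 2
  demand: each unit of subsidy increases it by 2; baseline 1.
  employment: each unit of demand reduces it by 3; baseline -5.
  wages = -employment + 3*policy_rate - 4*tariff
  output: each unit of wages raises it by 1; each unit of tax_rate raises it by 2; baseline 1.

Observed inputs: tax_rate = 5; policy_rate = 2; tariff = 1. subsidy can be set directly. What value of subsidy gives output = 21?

Intervening on subsidy fixes its value directly, overriding its dependence on tax_rate.
Substituting into the employment equation gives employment = -6*subsidy - 8.
Substituting into the wages equation gives wages = 6*subsidy + 10.
So output = 6*subsidy + 21.
Solve 6*subsidy + 21 = 21: subsidy = (21 - 21) / 6 = 0.

subsidy = 0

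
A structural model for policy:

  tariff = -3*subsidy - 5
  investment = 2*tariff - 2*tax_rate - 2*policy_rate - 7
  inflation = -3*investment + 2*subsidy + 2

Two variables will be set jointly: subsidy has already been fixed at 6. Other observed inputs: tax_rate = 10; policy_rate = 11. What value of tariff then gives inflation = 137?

With subsidy held at 6:
Intervening on tariff fixes its value directly, overriding its dependence on subsidy.
Substituting into the investment equation gives investment = 2*tariff - 49.
Substituting into the inflation equation gives inflation = -6*tariff + 161.
Solve -6*tariff + 161 = 137: tariff = (137 - 161) / -6 = 4.

tariff = 4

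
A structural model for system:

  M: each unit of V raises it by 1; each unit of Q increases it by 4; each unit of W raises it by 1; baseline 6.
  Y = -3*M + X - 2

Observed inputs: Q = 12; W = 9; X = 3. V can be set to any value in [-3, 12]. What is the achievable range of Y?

-224 to -179

Substituting into the M equation gives M = V + 63.
Substituting into the Y equation gives Y = -3*V - 188.
Linear in V, so extremes are at the endpoints: V = -3 gives Y = -179; V = 12 gives Y = -224.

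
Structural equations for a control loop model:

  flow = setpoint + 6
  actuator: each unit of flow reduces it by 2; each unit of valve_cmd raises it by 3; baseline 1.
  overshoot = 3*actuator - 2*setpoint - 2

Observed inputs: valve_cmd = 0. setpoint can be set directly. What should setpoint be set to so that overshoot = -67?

setpoint = 4

Substituting into the actuator equation gives actuator = -2*setpoint - 11.
overshoot becomes -8*setpoint - 35.
Solve -8*setpoint - 35 = -67: setpoint = (-67 + 35) / -8 = 4.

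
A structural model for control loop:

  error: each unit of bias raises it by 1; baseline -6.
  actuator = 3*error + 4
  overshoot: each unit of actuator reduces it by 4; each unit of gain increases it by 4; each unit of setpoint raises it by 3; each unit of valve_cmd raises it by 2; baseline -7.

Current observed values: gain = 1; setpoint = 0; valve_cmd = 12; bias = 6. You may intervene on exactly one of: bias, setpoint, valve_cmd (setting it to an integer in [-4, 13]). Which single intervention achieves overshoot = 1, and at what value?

Intervening on bias: overshoot = -12*bias + 77. Reaching 1 requires bias = 19/3, not an integer.
Intervening on setpoint: overshoot = 3*setpoint + 5. Reaching 1 requires setpoint = -4/3, not an integer.
Intervening on valve_cmd: with other inputs at their observed values, overshoot = 2*valve_cmd - 19. Solving for 1 gives valve_cmd = 10, within [-4, 13].

set valve_cmd = 10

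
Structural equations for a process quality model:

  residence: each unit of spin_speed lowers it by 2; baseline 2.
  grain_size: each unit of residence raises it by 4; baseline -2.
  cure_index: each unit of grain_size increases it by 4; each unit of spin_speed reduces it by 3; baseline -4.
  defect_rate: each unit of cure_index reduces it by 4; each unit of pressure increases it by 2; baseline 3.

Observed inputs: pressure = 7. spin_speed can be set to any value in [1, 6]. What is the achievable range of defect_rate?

Substituting into the grain_size equation gives grain_size = -8*spin_speed + 6.
Substituting into the cure_index equation gives cure_index = -35*spin_speed + 20.
Substituting into the defect_rate equation gives defect_rate = 140*spin_speed - 63.
Linear in spin_speed, so extremes are at the endpoints: spin_speed = 1 gives defect_rate = 77; spin_speed = 6 gives defect_rate = 777.

77 to 777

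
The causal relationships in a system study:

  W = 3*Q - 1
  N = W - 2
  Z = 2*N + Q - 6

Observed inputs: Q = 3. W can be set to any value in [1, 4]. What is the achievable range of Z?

Intervening on W fixes its value directly, overriding its dependence on Q.
Substituting into the Z equation gives Z = 2*W - 7.
Linear in W, so extremes are at the endpoints: W = 1 gives Z = -5; W = 4 gives Z = 1.

-5 to 1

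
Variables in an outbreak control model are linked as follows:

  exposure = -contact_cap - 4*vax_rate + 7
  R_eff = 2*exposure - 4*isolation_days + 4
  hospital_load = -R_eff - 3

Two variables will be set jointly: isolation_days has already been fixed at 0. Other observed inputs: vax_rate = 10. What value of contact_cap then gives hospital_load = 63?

contact_cap = 2

With isolation_days held at 0:
Substituting into the exposure equation gives exposure = -contact_cap - 33.
This gives R_eff = -2*contact_cap - 62.
So hospital_load = 2*contact_cap + 59.
Solve 2*contact_cap + 59 = 63: contact_cap = (63 - 59) / 2 = 2.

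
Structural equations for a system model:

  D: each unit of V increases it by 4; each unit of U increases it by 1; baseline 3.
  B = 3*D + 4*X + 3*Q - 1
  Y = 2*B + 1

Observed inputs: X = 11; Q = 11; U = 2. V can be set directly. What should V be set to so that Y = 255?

V = 3

Substituting into the D equation gives D = 4*V + 5.
Substituting into the B equation gives B = 12*V + 91.
Substituting into the Y equation gives Y = 24*V + 183.
Solve 24*V + 183 = 255: V = (255 - 183) / 24 = 3.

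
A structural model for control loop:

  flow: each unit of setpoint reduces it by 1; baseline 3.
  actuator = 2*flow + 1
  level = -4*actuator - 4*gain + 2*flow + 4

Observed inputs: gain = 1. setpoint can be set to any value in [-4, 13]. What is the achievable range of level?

Substituting into the actuator equation gives actuator = -2*setpoint + 7.
This gives level = 6*setpoint - 22.
Linear in setpoint, so extremes are at the endpoints: setpoint = -4 gives level = -46; setpoint = 13 gives level = 56.

-46 to 56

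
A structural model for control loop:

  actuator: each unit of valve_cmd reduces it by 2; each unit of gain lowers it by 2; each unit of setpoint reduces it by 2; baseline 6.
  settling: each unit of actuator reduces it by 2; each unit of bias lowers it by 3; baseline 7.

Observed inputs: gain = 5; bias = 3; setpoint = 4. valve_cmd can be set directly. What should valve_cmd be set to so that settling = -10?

valve_cmd = -8

Substituting into the actuator equation gives actuator = -2*valve_cmd - 12.
Substituting into the settling equation gives settling = 4*valve_cmd + 22.
Solve 4*valve_cmd + 22 = -10: valve_cmd = (-10 - 22) / 4 = -8.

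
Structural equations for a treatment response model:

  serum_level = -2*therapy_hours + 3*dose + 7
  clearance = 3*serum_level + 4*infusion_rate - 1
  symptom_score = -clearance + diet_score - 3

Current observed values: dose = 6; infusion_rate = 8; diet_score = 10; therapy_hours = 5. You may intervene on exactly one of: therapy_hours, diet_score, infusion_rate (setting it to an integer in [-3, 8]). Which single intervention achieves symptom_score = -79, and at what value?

set diet_score = 0

Intervening on therapy_hours: symptom_score = 6*therapy_hours - 99. Reaching -79 requires therapy_hours = 10/3, not an integer.
Intervening on diet_score: with other inputs at their observed values, symptom_score = diet_score - 79. Solving for -79 gives diet_score = 0, within [-3, 8].
Intervening on infusion_rate: symptom_score = -4*infusion_rate - 37. Reaching -79 requires infusion_rate = 21/2, not an integer.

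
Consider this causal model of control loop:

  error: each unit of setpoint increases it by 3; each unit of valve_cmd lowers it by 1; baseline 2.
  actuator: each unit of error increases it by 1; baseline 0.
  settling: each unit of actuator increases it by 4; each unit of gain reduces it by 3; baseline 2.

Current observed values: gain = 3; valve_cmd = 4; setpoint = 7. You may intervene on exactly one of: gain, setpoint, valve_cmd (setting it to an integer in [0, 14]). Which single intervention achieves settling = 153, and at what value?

set setpoint = 14

Intervening on gain: settling = -3*gain + 78. Reaching 153 requires gain = -25, outside [0, 14].
Intervening on setpoint: with other inputs at their observed values, settling = 12*setpoint - 15. Solving for 153 gives setpoint = 14, within [0, 14].
Intervening on valve_cmd: settling = -4*valve_cmd + 85. Reaching 153 requires valve_cmd = -17, outside [0, 14].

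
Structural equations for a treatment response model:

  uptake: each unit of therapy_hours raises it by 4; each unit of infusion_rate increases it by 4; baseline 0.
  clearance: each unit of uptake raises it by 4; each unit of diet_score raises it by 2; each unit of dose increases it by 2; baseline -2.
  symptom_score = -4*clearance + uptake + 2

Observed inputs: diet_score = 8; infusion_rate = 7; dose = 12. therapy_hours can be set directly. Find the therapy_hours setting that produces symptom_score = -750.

Substituting into the uptake equation gives uptake = 4*therapy_hours + 28.
This gives clearance = 16*therapy_hours + 150.
So symptom_score = -60*therapy_hours - 570.
Solve -60*therapy_hours - 570 = -750: therapy_hours = (-750 + 570) / -60 = 3.

therapy_hours = 3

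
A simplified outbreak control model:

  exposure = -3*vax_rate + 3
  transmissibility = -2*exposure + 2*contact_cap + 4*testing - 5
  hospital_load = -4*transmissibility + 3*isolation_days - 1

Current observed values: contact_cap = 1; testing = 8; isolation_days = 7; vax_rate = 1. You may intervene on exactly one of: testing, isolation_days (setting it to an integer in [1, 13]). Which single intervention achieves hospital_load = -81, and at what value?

set isolation_days = 12

Intervening on testing: hospital_load = -16*testing + 32. Reaching -81 requires testing = 113/16, not an integer.
Intervening on isolation_days: with other inputs at their observed values, hospital_load = 3*isolation_days - 117. Solving for -81 gives isolation_days = 12, within [1, 13].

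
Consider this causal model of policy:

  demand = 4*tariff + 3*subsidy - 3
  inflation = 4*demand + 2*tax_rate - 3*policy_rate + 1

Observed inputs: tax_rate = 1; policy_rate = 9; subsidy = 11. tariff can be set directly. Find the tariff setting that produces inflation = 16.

Substituting into the demand equation gives demand = 4*tariff + 30.
Substituting into the inflation equation gives inflation = 16*tariff + 96.
Solve 16*tariff + 96 = 16: tariff = (16 - 96) / 16 = -5.

tariff = -5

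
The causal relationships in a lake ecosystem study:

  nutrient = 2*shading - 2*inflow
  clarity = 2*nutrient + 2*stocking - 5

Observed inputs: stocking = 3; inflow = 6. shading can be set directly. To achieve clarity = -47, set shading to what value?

shading = -6

Substituting into the nutrient equation gives nutrient = 2*shading - 12.
So clarity = 4*shading - 23.
Solve 4*shading - 23 = -47: shading = (-47 + 23) / 4 = -6.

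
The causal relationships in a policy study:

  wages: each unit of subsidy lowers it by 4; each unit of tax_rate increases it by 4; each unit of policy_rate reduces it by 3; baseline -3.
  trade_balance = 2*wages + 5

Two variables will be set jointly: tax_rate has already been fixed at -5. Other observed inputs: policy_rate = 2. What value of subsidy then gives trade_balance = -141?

subsidy = 11

With tax_rate held at -5:
Substituting into the wages equation gives wages = -4*subsidy - 29.
Substituting into the trade_balance equation gives trade_balance = -8*subsidy - 53.
Solve -8*subsidy - 53 = -141: subsidy = (-141 + 53) / -8 = 11.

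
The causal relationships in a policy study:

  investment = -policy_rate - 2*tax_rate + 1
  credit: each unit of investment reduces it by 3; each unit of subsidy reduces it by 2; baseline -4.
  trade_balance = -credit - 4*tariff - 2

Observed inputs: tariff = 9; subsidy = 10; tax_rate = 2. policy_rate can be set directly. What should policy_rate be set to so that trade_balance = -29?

policy_rate = 2

Substituting into the investment equation gives investment = -policy_rate - 3.
Substituting into the credit equation gives credit = 3*policy_rate - 15.
This gives trade_balance = -3*policy_rate - 23.
Solve -3*policy_rate - 23 = -29: policy_rate = (-29 + 23) / -3 = 2.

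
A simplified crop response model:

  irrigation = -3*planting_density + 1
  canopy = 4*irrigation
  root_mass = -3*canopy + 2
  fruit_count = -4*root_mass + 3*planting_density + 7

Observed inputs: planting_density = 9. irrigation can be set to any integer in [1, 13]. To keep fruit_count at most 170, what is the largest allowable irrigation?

irrigation = 3

Intervening on irrigation fixes its value directly, overriding its dependence on planting_density.
Substituting into the root_mass equation gives root_mass = -12*irrigation + 2.
Substituting into the fruit_count equation gives fruit_count = 48*irrigation + 26.
Require 48*irrigation + 26 ≤ 170, so irrigation ≤ 3.
The largest integer in [1, 13] satisfying this is 3.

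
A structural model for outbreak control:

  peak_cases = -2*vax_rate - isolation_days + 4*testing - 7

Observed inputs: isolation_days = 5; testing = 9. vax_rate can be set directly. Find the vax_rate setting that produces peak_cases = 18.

Substituting into the peak_cases equation gives peak_cases = -2*vax_rate + 24.
Solve -2*vax_rate + 24 = 18: vax_rate = (18 - 24) / -2 = 3.

vax_rate = 3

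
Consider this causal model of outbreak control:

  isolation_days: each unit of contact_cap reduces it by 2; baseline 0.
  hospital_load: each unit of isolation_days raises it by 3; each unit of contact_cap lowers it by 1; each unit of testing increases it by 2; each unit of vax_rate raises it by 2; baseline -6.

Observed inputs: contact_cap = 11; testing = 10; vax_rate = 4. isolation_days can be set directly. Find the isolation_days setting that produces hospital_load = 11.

isolation_days = 0

Intervening on isolation_days fixes its value directly, overriding its dependence on contact_cap.
Substituting into the hospital_load equation gives hospital_load = 3*isolation_days + 11.
Solve 3*isolation_days + 11 = 11: isolation_days = (11 - 11) / 3 = 0.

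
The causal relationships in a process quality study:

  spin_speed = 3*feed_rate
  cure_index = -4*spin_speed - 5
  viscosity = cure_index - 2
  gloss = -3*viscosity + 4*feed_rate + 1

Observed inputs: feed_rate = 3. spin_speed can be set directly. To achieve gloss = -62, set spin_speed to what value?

Intervening on spin_speed fixes its value directly, overriding its dependence on feed_rate.
Substituting into the viscosity equation gives viscosity = -4*spin_speed - 7.
This gives gloss = 12*spin_speed + 34.
Solve 12*spin_speed + 34 = -62: spin_speed = (-62 - 34) / 12 = -8.

spin_speed = -8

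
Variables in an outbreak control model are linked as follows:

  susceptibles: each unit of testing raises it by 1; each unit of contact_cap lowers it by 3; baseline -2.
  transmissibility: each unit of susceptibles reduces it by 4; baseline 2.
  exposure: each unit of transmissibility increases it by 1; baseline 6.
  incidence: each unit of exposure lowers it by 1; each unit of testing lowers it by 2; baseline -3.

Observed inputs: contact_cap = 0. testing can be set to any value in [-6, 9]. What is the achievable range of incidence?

Substituting into the susceptibles equation gives susceptibles = testing - 2.
Substituting into the transmissibility equation gives transmissibility = -4*testing + 10.
Substituting into the exposure equation gives exposure = -4*testing + 16.
Substituting into the incidence equation gives incidence = 2*testing - 19.
Linear in testing, so extremes are at the endpoints: testing = -6 gives incidence = -31; testing = 9 gives incidence = -1.

-31 to -1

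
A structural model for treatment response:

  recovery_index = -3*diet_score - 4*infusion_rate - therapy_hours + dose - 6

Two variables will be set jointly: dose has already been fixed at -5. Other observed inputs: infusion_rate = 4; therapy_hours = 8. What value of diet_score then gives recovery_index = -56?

diet_score = 7

With dose held at -5:
Substituting into the recovery_index equation gives recovery_index = -3*diet_score - 35.
Solve -3*diet_score - 35 = -56: diet_score = (-56 + 35) / -3 = 7.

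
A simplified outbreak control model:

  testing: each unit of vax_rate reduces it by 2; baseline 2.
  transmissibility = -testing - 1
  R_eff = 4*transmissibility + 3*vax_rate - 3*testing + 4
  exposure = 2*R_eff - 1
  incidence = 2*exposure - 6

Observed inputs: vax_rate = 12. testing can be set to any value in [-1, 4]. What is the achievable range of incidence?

Intervening on testing fixes its value directly, overriding its dependence on vax_rate.
Substituting into the R_eff equation gives R_eff = -7*testing + 36.
Substituting into the exposure equation gives exposure = -14*testing + 71.
Substituting into the incidence equation gives incidence = -28*testing + 136.
Linear in testing, so extremes are at the endpoints: testing = -1 gives incidence = 164; testing = 4 gives incidence = 24.

24 to 164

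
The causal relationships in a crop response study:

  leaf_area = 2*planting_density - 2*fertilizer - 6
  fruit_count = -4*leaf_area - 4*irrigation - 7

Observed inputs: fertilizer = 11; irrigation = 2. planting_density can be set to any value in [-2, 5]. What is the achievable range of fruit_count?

Substituting into the leaf_area equation gives leaf_area = 2*planting_density - 28.
fruit_count becomes -8*planting_density + 97.
Linear in planting_density, so extremes are at the endpoints: planting_density = -2 gives fruit_count = 113; planting_density = 5 gives fruit_count = 57.

57 to 113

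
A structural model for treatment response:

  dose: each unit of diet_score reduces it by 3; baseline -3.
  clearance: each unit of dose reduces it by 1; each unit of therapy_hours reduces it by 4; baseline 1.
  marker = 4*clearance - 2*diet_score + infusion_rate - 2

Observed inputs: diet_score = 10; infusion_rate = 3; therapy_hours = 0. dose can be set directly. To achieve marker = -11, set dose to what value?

Intervening on dose fixes its value directly, overriding its dependence on diet_score.
Substituting into the clearance equation gives clearance = -dose + 1.
Substituting into the marker equation gives marker = -4*dose - 15.
Solve -4*dose - 15 = -11: dose = (-11 + 15) / -4 = -1.

dose = -1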